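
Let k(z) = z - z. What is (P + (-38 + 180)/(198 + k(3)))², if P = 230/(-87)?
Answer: 30591961/8242641 ≈ 3.7114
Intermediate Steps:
P = -230/87 (P = 230*(-1/87) = -230/87 ≈ -2.6437)
k(z) = 0
(P + (-38 + 180)/(198 + k(3)))² = (-230/87 + (-38 + 180)/(198 + 0))² = (-230/87 + 142/198)² = (-230/87 + 142*(1/198))² = (-230/87 + 71/99)² = (-5531/2871)² = 30591961/8242641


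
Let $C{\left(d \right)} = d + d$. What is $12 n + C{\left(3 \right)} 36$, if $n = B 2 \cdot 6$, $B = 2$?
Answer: $504$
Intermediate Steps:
$C{\left(d \right)} = 2 d$
$n = 24$ ($n = 2 \cdot 2 \cdot 6 = 4 \cdot 6 = 24$)
$12 n + C{\left(3 \right)} 36 = 12 \cdot 24 + 2 \cdot 3 \cdot 36 = 288 + 6 \cdot 36 = 288 + 216 = 504$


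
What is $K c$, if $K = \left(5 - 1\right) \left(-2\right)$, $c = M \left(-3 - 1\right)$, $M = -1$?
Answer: $-32$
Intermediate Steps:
$c = 4$ ($c = - (-3 - 1) = \left(-1\right) \left(-4\right) = 4$)
$K = -8$ ($K = 4 \left(-2\right) = -8$)
$K c = \left(-8\right) 4 = -32$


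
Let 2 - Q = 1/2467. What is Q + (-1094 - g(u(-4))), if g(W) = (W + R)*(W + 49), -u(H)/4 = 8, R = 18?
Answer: -2106819/2467 ≈ -854.00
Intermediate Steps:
u(H) = -32 (u(H) = -4*8 = -32)
g(W) = (18 + W)*(49 + W) (g(W) = (W + 18)*(W + 49) = (18 + W)*(49 + W))
Q = 4933/2467 (Q = 2 - 1/2467 = 4933/2467 ≈ 1.9996)
Q + (-1094 - g(u(-4))) = 4933/2467 + (-1094 - (882 + (-32)**2 + 67*(-32))) = 4933/2467 + (-1094 - (882 + 1024 - 2144)) = 4933/2467 + (-1094 - 1*(-238)) = 4933/2467 + (-1094 + 238) = 4933/2467 - 856 = -2106819/2467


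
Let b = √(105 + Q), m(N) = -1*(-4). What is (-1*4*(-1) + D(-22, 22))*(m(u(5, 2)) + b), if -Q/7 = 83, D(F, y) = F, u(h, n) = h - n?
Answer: -72 - 36*I*√119 ≈ -72.0 - 392.71*I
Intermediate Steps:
m(N) = 4
Q = -581 (Q = -7*83 = -581)
b = 2*I*√119 (b = √(105 - 581) = √(-476) = 2*I*√119 ≈ 21.817*I)
(-1*4*(-1) + D(-22, 22))*(m(u(5, 2)) + b) = (-1*4*(-1) - 22)*(4 + 2*I*√119) = (-4*(-1) - 22)*(4 + 2*I*√119) = (4 - 22)*(4 + 2*I*√119) = -18*(4 + 2*I*√119) = -72 - 36*I*√119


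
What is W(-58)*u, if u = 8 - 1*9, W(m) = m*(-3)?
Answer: -174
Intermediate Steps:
W(m) = -3*m
u = -1 (u = 8 - 9 = -1)
W(-58)*u = -3*(-58)*(-1) = 174*(-1) = -174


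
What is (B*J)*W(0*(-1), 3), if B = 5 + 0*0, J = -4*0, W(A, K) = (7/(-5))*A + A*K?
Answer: 0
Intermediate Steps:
W(A, K) = -7*A/5 + A*K (W(A, K) = (7*(-⅕))*A + A*K = -7*A/5 + A*K)
J = 0
B = 5 (B = 5 + 0 = 5)
(B*J)*W(0*(-1), 3) = (5*0)*((0*(-1))*(-7 + 5*3)/5) = 0*((⅕)*0*(-7 + 15)) = 0*((⅕)*0*8) = 0*0 = 0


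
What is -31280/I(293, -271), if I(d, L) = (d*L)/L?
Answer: -31280/293 ≈ -106.76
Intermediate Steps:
I(d, L) = d (I(d, L) = (L*d)/L = d)
-31280/I(293, -271) = -31280/293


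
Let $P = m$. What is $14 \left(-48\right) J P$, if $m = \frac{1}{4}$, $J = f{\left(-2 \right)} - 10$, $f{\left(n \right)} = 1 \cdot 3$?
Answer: $1176$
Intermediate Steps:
$f{\left(n \right)} = 3$
$J = -7$ ($J = 3 - 10 = -7$)
$m = \frac{1}{4} \approx 0.25$
$P = \frac{1}{4} \approx 0.25$
$14 \left(-48\right) J P = 14 \left(-48\right) \left(\left(-7\right) \frac{1}{4}\right) = \left(-672\right) \left(- \frac{7}{4}\right) = 1176$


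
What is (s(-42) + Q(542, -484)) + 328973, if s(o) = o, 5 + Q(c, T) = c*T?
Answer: 66598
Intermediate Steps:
Q(c, T) = -5 + T*c (Q(c, T) = -5 + c*T = -5 + T*c)
(s(-42) + Q(542, -484)) + 328973 = (-42 + (-5 - 484*542)) + 328973 = (-42 + (-5 - 262328)) + 328973 = (-42 - 262333) + 328973 = -262375 + 328973 = 66598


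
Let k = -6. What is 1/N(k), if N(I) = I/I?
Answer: 1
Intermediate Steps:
N(I) = 1
1/N(k) = 1/1 = 1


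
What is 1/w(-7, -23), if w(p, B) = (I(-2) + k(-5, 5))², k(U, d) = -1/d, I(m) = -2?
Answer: 25/121 ≈ 0.20661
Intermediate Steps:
w(p, B) = 121/25 (w(p, B) = (-2 - 1/5)² = (-2 - 1*⅕)² = (-2 - ⅕)² = (-11/5)² = 121/25)
1/w(-7, -23) = 1/(121/25) = 25/121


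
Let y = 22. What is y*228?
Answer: 5016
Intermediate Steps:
y*228 = 22*228 = 5016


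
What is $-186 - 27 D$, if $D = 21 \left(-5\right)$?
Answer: $2649$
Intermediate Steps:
$D = -105$
$-186 - 27 D = -186 - -2835 = -186 + 2835 = 2649$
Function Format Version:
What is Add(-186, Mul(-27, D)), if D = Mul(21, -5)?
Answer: 2649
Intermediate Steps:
D = -105
Add(-186, Mul(-27, D)) = Add(-186, Mul(-27, -105)) = Add(-186, 2835) = 2649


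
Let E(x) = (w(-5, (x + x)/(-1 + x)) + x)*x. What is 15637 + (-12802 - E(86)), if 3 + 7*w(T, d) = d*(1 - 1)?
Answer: -31669/7 ≈ -4524.1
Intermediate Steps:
w(T, d) = -3/7 (w(T, d) = -3/7 + (d*(1 - 1))/7 = -3/7 + (d*0)/7 = -3/7 + (1/7)*0 = -3/7 + 0 = -3/7)
E(x) = x*(-3/7 + x) (E(x) = (-3/7 + x)*x = x*(-3/7 + x))
15637 + (-12802 - E(86)) = 15637 + (-12802 - 86*(-3 + 7*86)/7) = 15637 + (-12802 - 86*(-3 + 602)/7) = 15637 + (-12802 - 86*599/7) = 15637 + (-12802 - 1*51514/7) = 15637 + (-12802 - 51514/7) = 15637 - 141128/7 = -31669/7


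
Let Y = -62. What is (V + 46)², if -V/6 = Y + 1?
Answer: 169744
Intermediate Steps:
V = 366 (V = -6*(-62 + 1) = -6*(-61) = 366)
(V + 46)² = (366 + 46)² = 412² = 169744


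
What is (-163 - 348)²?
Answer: 261121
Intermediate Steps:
(-163 - 348)² = (-511)² = 261121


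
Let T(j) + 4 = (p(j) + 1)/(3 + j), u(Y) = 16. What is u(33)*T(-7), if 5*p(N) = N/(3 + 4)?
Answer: -336/5 ≈ -67.200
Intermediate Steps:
p(N) = N/35 (p(N) = (N/(3 + 4))/5 = (N/7)/5 = N/35)
T(j) = -4 + (1 + j/35)/(3 + j) (T(j) = -4 + (j/35 + 1)/(3 + j) = -4 + (1 + j/35)/(3 + j))
u(33)*T(-7) = 16*((-385 - 139*(-7))/(35*(3 - 7))) = 16*((1/35)*(-385 + 973)/(-4)) = 16*((1/35)*(-¼)*588) = 16*(-21/5) = -336/5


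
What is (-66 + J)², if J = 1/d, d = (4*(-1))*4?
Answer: 1117249/256 ≈ 4364.3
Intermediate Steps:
d = -16 (d = -4*4 = -16)
J = -1/16 (J = 1/(-16) = -1/16 ≈ -0.062500)
(-66 + J)² = (-66 - 1/16)² = (-1057/16)² = 1117249/256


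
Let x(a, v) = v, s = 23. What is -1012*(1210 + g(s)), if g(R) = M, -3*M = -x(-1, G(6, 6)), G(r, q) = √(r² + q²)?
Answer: -1224520 - 2024*√2 ≈ -1.2274e+6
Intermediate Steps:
G(r, q) = √(q² + r²)
M = 2*√2 (M = -(-1)*√(6² + 6²)/3 = -(-1)*√(36 + 36)/3 = -(-1)*√72/3 = -(-1)*6*√2/3 = -(-2)*√2 = 2*√2 ≈ 2.8284)
g(R) = 2*√2
-1012*(1210 + g(s)) = -1012*(1210 + 2*√2) = -1224520 - 2024*√2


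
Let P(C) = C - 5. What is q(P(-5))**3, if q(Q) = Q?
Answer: -1000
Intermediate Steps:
P(C) = -5 + C
q(P(-5))**3 = (-5 - 5)**3 = (-10)**3 = -1000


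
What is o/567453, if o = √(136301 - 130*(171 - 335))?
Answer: √157621/567453 ≈ 0.00069964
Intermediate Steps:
o = √157621 (o = √(136301 - 130*(-164)) = √(136301 + 21320) = √157621 ≈ 397.02)
o/567453 = √157621/567453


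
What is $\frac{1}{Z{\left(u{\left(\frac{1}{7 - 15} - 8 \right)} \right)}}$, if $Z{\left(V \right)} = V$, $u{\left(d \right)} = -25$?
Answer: $- \frac{1}{25} \approx -0.04$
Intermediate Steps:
$\frac{1}{Z{\left(u{\left(\frac{1}{7 - 15} - 8 \right)} \right)}} = \frac{1}{-25} = - \frac{1}{25}$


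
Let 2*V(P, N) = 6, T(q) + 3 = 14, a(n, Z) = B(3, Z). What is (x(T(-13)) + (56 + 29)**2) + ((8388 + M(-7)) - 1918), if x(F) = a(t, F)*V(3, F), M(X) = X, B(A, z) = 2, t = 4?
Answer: 13694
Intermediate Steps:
a(n, Z) = 2
T(q) = 11 (T(q) = -3 + 14 = 11)
V(P, N) = 3 (V(P, N) = (1/2)*6 = 3)
x(F) = 6 (x(F) = 2*3 = 6)
(x(T(-13)) + (56 + 29)**2) + ((8388 + M(-7)) - 1918) = (6 + (56 + 29)**2) + ((8388 - 7) - 1918) = (6 + 85**2) + (8381 - 1918) = (6 + 7225) + 6463 = 7231 + 6463 = 13694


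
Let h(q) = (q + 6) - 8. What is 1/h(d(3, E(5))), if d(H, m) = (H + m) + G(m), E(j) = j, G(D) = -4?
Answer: ½ ≈ 0.50000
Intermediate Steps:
d(H, m) = -4 + H + m (d(H, m) = (H + m) - 4 = -4 + H + m)
h(q) = -2 + q (h(q) = (6 + q) - 8 = -2 + q)
1/h(d(3, E(5))) = 1/(-2 + (-4 + 3 + 5)) = 1/(-2 + 4) = 1/2 = ½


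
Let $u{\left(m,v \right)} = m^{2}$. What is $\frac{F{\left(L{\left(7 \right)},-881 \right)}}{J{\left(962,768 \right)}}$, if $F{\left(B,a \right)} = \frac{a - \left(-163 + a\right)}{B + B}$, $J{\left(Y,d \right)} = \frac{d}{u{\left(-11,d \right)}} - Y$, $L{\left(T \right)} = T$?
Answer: $- \frac{19723}{1618876} \approx -0.012183$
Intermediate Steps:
$J{\left(Y,d \right)} = - Y + \frac{d}{121}$ ($J{\left(Y,d \right)} = \frac{d}{\left(-11\right)^{2}} - Y = \frac{d}{121} - Y = - Y + \frac{d}{121}$)
$F{\left(B,a \right)} = \frac{163}{2 B}$
$\frac{F{\left(L{\left(7 \right)},-881 \right)}}{J{\left(962,768 \right)}} = \frac{\frac{163}{2} \cdot \frac{1}{7}}{\left(-1\right) 962 + \frac{1}{121} \cdot 768} = \frac{\frac{163}{2} \cdot \frac{1}{7}}{-962 + \frac{768}{121}} = \frac{163}{14 \left(- \frac{115634}{121}\right)} = \frac{163}{14} \left(- \frac{121}{115634}\right) = - \frac{19723}{1618876}$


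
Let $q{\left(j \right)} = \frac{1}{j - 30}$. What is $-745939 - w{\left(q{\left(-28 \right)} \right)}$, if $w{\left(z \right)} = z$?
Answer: $- \frac{43264461}{58} \approx -7.4594 \cdot 10^{5}$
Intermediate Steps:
$q{\left(j \right)} = \frac{1}{-30 + j}$
$-745939 - w{\left(q{\left(-28 \right)} \right)} = -745939 - \frac{1}{-30 - 28} = -745939 - \frac{1}{-58} = -745939 - - \frac{1}{58} = -745939 + \frac{1}{58} = - \frac{43264461}{58}$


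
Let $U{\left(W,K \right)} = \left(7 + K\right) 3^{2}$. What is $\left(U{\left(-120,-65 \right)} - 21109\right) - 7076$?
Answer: $-28707$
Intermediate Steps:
$U{\left(W,K \right)} = 63 + 9 K$ ($U{\left(W,K \right)} = \left(7 + K\right) 9 = 63 + 9 K$)
$\left(U{\left(-120,-65 \right)} - 21109\right) - 7076 = \left(\left(63 + 9 \left(-65\right)\right) - 21109\right) - 7076 = \left(\left(63 - 585\right) - 21109\right) - 7076 = \left(-522 - 21109\right) - 7076 = -21631 - 7076 = -28707$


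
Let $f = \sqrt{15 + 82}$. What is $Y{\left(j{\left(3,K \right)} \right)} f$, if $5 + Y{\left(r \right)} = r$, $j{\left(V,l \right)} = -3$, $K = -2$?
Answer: $- 8 \sqrt{97} \approx -78.791$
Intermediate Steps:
$Y{\left(r \right)} = -5 + r$
$f = \sqrt{97} \approx 9.8489$
$Y{\left(j{\left(3,K \right)} \right)} f = \left(-5 - 3\right) \sqrt{97} = - 8 \sqrt{97}$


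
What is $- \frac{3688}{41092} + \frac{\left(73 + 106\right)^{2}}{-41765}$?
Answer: $- \frac{367664523}{429051845} \approx -0.85692$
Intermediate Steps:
$- \frac{3688}{41092} + \frac{\left(73 + 106\right)^{2}}{-41765} = \left(-3688\right) \frac{1}{41092} + 179^{2} \left(- \frac{1}{41765}\right) = - \frac{922}{10273} + 32041 \left(- \frac{1}{41765}\right) = - \frac{922}{10273} - \frac{32041}{41765} = - \frac{367664523}{429051845}$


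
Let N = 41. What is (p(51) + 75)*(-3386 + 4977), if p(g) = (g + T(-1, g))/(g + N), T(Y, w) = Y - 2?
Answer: 2763567/23 ≈ 1.2016e+5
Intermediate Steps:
T(Y, w) = -2 + Y
p(g) = (-3 + g)/(41 + g) (p(g) = (g + (-2 - 1))/(g + 41) = (g - 3)/(41 + g) = (-3 + g)/(41 + g))
(p(51) + 75)*(-3386 + 4977) = ((-3 + 51)/(41 + 51) + 75)*(-3386 + 4977) = (48/92 + 75)*1591 = ((1/92)*48 + 75)*1591 = (12/23 + 75)*1591 = (1737/23)*1591 = 2763567/23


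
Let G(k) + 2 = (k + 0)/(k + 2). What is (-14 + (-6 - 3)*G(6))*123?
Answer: -1353/4 ≈ -338.25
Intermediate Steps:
G(k) = -2 + k/(2 + k) (G(k) = -2 + (k + 0)/(k + 2) = -2 + k/(2 + k))
(-14 + (-6 - 3)*G(6))*123 = (-14 + (-6 - 3)*((-4 - 1*6)/(2 + 6)))*123 = (-14 - 9*(-4 - 6)/8)*123 = (-14 - 9*(-10)/8)*123 = (-14 - 9*(-5/4))*123 = (-14 + 45/4)*123 = -11/4*123 = -1353/4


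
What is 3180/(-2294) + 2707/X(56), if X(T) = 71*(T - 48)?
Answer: 2201809/651496 ≈ 3.3796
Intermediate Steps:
X(T) = -3408 + 71*T (X(T) = 71*(-48 + T) = -3408 + 71*T)
3180/(-2294) + 2707/X(56) = 3180/(-2294) + 2707/(-3408 + 71*56) = 3180*(-1/2294) + 2707/(-3408 + 3976) = -1590/1147 + 2707/568 = 2201809/651496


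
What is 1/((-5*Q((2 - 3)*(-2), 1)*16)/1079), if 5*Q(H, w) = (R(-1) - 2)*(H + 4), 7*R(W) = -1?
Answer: 7553/1440 ≈ 5.2451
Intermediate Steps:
R(W) = -⅐ (R(W) = (⅐)*(-1) = -⅐)
Q(H, w) = -12/7 - 3*H/7 (Q(H, w) = ((-⅐ - 2)*(H + 4))/5 = (-15*(4 + H)/7)/5 = (-60/7 - 15*H/7)/5 = -12/7 - 3*H/7)
1/((-5*Q((2 - 3)*(-2), 1)*16)/1079) = 1/((-5*(-12/7 - 3*(2 - 3)*(-2)/7)*16)/1079) = 1/((-5*(-12/7 - (-3)*(-2)/7)*16)*(1/1079)) = 1/((-5*(-12/7 - 3/7*2)*16)*(1/1079)) = 1/((-5*(-12/7 - 6/7)*16)*(1/1079)) = 1/((-5*(-18/7)*16)*(1/1079)) = 1/(((90/7)*16)*(1/1079)) = 1/((1440/7)*(1/1079)) = 1/(1440/7553) = 7553/1440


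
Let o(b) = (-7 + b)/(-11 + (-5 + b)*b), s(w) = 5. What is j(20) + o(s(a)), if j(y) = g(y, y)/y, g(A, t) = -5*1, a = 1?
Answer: -3/44 ≈ -0.068182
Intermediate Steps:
g(A, t) = -5
j(y) = -5/y
o(b) = (-7 + b)/(-11 + b*(-5 + b))
j(20) + o(s(a)) = -5/20 + (7 - 1*5)/(11 - 1*5**2 + 5*5) = -5*1/20 + (7 - 5)/(11 - 1*25 + 25) = -1/4 + 2/(11 - 25 + 25) = -1/4 + 2/11 = -3/44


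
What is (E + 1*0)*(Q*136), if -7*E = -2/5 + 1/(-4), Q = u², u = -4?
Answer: 7072/35 ≈ 202.06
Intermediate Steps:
Q = 16 (Q = (-4)² = 16)
E = 13/140 (E = -(-2/5 + 1/(-4))/7 = -(-2*⅕ + 1*(-¼))/7 = -(-⅖ - ¼)/7 = -⅐*(-13/20) = 13/140 ≈ 0.092857)
(E + 1*0)*(Q*136) = (13/140 + 1*0)*(16*136) = (13/140 + 0)*2176 = (13/140)*2176 = 7072/35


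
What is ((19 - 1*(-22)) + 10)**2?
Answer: 2601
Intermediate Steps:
((19 - 1*(-22)) + 10)**2 = ((19 + 22) + 10)**2 = (41 + 10)**2 = 51**2 = 2601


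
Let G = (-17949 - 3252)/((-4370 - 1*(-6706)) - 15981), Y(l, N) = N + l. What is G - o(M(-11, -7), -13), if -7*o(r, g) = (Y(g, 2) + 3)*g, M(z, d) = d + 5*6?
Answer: 1567487/95515 ≈ 16.411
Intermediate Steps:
G = 21201/13645 (G = -21201/((-4370 + 6706) - 15981) = -21201/(2336 - 15981) = -21201/(-13645) = -21201*(-1/13645) = 21201/13645 ≈ 1.5538)
M(z, d) = 30 + d (M(z, d) = d + 30 = 30 + d)
o(r, g) = -g*(5 + g)/7 (o(r, g) = -((2 + g) + 3)*g/7 = -(5 + g)*g/7 = -g*(5 + g)/7)
G - o(M(-11, -7), -13) = 21201/13645 - (-1)*(-13)*(5 - 13)/7 = 21201/13645 - (-1)*(-13)*(-8)/7 = 21201/13645 - 1*(-104/7) = 21201/13645 + 104/7 = 1567487/95515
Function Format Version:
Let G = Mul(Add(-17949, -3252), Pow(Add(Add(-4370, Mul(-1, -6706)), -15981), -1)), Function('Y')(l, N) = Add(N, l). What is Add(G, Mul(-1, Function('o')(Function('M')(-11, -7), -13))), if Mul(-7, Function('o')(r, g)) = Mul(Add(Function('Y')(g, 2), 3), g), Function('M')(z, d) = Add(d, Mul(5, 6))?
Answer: Rational(1567487, 95515) ≈ 16.411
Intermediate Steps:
G = Rational(21201, 13645) (G = Mul(-21201, Pow(Add(Add(-4370, 6706), -15981), -1)) = Mul(-21201, Pow(Add(2336, -15981), -1)) = Mul(-21201, Pow(-13645, -1)) = Mul(-21201, Rational(-1, 13645)) = Rational(21201, 13645) ≈ 1.5538)
Function('M')(z, d) = Add(30, d) (Function('M')(z, d) = Add(d, 30) = Add(30, d))
Function('o')(r, g) = Mul(Rational(-1, 7), g, Add(5, g)) (Function('o')(r, g) = Mul(Rational(-1, 7), Mul(Add(Add(2, g), 3), g)) = Mul(Rational(-1, 7), Mul(Add(5, g), g)) = Mul(Rational(-1, 7), Mul(g, Add(5, g))) = Mul(Rational(-1, 7), g, Add(5, g)))
Add(G, Mul(-1, Function('o')(Function('M')(-11, -7), -13))) = Add(Rational(21201, 13645), Mul(-1, Mul(Rational(-1, 7), -13, Add(5, -13)))) = Add(Rational(21201, 13645), Mul(-1, Mul(Rational(-1, 7), -13, -8))) = Add(Rational(21201, 13645), Mul(-1, Rational(-104, 7))) = Add(Rational(21201, 13645), Rational(104, 7)) = Rational(1567487, 95515)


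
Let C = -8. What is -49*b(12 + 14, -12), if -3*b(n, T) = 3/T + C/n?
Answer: -1421/156 ≈ -9.1090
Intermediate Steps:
b(n, T) = -1/T + 8/(3*n) (b(n, T) = -(3/T - 8/n)/3 = -(-8/n + 3/T)/3 = -1/T + 8/(3*n))
-49*b(12 + 14, -12) = -49*(-1/(-12) + 8/(3*(12 + 14))) = -49*(-1*(-1/12) + (8/3)/26) = -49*(1/12 + (8/3)*(1/26)) = -49*(1/12 + 4/39) = -49*29/156 = -1421/156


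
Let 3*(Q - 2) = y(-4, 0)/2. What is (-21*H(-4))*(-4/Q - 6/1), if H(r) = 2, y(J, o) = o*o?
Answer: 336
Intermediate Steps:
y(J, o) = o²
Q = 2 (Q = 2 + (0²/2)/3 = 2 + (0*(½))/3 = 2 + (⅓)*0 = 2 + 0 = 2)
(-21*H(-4))*(-4/Q - 6/1) = (-21*2)*(-4/2 - 6/1) = -42*(-4*½ - 6*1) = -42*(-2 - 6) = -42*(-8) = 336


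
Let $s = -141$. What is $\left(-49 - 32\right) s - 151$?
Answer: $11270$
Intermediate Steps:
$\left(-49 - 32\right) s - 151 = \left(-49 - 32\right) \left(-141\right) - 151 = \left(-81\right) \left(-141\right) - 151 = 11421 - 151 = 11270$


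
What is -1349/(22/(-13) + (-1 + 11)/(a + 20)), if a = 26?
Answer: 403351/441 ≈ 914.63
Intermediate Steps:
-1349/(22/(-13) + (-1 + 11)/(a + 20)) = -1349/(22/(-13) + (-1 + 11)/(26 + 20)) = -1349/(22*(-1/13) + 10/46) = -1349/(-22/13 + 10*(1/46)) = -1349/(-22/13 + 5/23) = -1349/(-441/299) = -1349*(-299/441) = 403351/441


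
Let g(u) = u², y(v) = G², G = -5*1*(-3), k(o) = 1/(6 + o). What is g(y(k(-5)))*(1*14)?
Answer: 708750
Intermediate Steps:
G = 15 (G = -5*(-3) = 15)
y(v) = 225 (y(v) = 15² = 225)
g(y(k(-5)))*(1*14) = 225²*(1*14) = 50625*14 = 708750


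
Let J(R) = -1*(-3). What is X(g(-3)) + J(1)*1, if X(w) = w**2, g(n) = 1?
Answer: 4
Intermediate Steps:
J(R) = 3
X(g(-3)) + J(1)*1 = 1**2 + 3*1 = 1 + 3 = 4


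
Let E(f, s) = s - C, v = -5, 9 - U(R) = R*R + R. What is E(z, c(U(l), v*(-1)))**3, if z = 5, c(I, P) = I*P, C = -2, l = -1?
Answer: 103823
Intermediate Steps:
U(R) = 9 - R - R**2 (U(R) = 9 - (R*R + R) = 9 - (R**2 + R) = 9 - (R + R**2) = 9 + (-R - R**2) = 9 - R - R**2)
E(f, s) = 2 + s (E(f, s) = s - 1*(-2) = s + 2 = 2 + s)
E(z, c(U(l), v*(-1)))**3 = (2 + (9 - 1*(-1) - 1*(-1)**2)*(-5*(-1)))**3 = (2 + (9 + 1 - 1*1)*5)**3 = (2 + (9 + 1 - 1)*5)**3 = (2 + 9*5)**3 = (2 + 45)**3 = 47**3 = 103823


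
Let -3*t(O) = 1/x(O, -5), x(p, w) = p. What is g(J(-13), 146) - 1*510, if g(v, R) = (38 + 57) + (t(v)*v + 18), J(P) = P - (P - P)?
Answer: -1192/3 ≈ -397.33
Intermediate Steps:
J(P) = P (J(P) = P - 1*0 = P + 0 = P)
t(O) = -1/(3*O)
g(v, R) = 338/3 (g(v, R) = (38 + 57) + ((-1/(3*v))*v + 18) = 95 + (-⅓ + 18) = 95 + 53/3 = 338/3)
g(J(-13), 146) - 1*510 = 338/3 - 1*510 = 338/3 - 510 = -1192/3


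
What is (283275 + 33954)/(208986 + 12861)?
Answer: 105743/73949 ≈ 1.4299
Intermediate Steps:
(283275 + 33954)/(208986 + 12861) = 317229/221847 = 317229*(1/221847) = 105743/73949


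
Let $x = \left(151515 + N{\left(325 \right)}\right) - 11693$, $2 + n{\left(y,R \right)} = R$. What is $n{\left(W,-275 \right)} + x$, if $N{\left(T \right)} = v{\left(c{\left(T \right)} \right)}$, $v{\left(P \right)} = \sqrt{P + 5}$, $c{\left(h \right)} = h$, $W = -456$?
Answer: $139545 + \sqrt{330} \approx 1.3956 \cdot 10^{5}$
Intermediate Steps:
$n{\left(y,R \right)} = -2 + R$
$v{\left(P \right)} = \sqrt{5 + P}$
$N{\left(T \right)} = \sqrt{5 + T}$
$x = 139822 + \sqrt{330}$ ($x = \left(151515 + \sqrt{5 + 325}\right) - 11693 = \left(151515 + \sqrt{330}\right) - 11693 = 139822 + \sqrt{330} \approx 1.3984 \cdot 10^{5}$)
$n{\left(W,-275 \right)} + x = \left(-2 - 275\right) + \left(139822 + \sqrt{330}\right) = -277 + \left(139822 + \sqrt{330}\right) = 139545 + \sqrt{330}$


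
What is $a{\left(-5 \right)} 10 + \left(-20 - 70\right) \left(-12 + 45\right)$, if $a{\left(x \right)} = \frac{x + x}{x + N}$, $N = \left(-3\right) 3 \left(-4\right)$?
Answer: $- \frac{92170}{31} \approx -2973.2$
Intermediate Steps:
$N = 36$ ($N = \left(-9\right) \left(-4\right) = 36$)
$a{\left(x \right)} = \frac{2 x}{36 + x}$ ($a{\left(x \right)} = \frac{x + x}{x + 36} = \frac{2 x}{36 + x}$)
$a{\left(-5 \right)} 10 + \left(-20 - 70\right) \left(-12 + 45\right) = 2 \left(-5\right) \frac{1}{36 - 5} \cdot 10 + \left(-20 - 70\right) \left(-12 + 45\right) = 2 \left(-5\right) \frac{1}{31} \cdot 10 - 2970 = \left(- \frac{10}{31}\right) 10 - 2970 = - \frac{100}{31} - 2970 = - \frac{92170}{31}$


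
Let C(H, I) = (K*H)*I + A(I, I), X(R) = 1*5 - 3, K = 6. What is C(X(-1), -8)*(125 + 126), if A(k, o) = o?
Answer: -26104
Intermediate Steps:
X(R) = 2 (X(R) = 5 - 3 = 2)
C(H, I) = I + 6*H*I (C(H, I) = (6*H)*I + I = 6*H*I + I = I + 6*H*I)
C(X(-1), -8)*(125 + 126) = (-8*(1 + 6*2))*(125 + 126) = -8*(1 + 12)*251 = -8*13*251 = -104*251 = -26104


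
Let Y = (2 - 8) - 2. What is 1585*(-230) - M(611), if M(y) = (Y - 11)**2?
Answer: -364911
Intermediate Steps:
Y = -8 (Y = -6 - 2 = -8)
M(y) = 361 (M(y) = (-8 - 11)**2 = (-19)**2 = 361)
1585*(-230) - M(611) = 1585*(-230) - 1*361 = -364550 - 361 = -364911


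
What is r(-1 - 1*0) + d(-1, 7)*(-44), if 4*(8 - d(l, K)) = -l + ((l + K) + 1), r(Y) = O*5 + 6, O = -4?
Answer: -278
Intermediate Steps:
r(Y) = -14 (r(Y) = -4*5 + 6 = -20 + 6 = -14)
d(l, K) = 31/4 - K/4 (d(l, K) = 8 - (-l + ((l + K) + 1))/4 = 8 - (-l + ((K + l) + 1))/4 = 8 - (-l + (1 + K + l))/4 = 8 - (1 + K)/4 = 8 + (-¼ - K/4) = 31/4 - K/4)
r(-1 - 1*0) + d(-1, 7)*(-44) = -14 + (31/4 - ¼*7)*(-44) = -14 + (31/4 - 7/4)*(-44) = -14 + 6*(-44) = -14 - 264 = -278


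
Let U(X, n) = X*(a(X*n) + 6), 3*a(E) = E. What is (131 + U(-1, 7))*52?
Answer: 19864/3 ≈ 6621.3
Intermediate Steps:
a(E) = E/3
U(X, n) = X*(6 + X*n/3) (U(X, n) = X*((X*n)/3 + 6) = X*(X*n/3 + 6) = X*(6 + X*n/3))
(131 + U(-1, 7))*52 = (131 + (⅓)*(-1)*(18 - 1*7))*52 = (131 + (⅓)*(-1)*(18 - 7))*52 = (131 + (⅓)*(-1)*11)*52 = (131 - 11/3)*52 = (382/3)*52 = 19864/3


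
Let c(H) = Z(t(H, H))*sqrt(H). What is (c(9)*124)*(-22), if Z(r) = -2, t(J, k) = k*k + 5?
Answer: 16368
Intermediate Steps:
t(J, k) = 5 + k**2 (t(J, k) = k**2 + 5 = 5 + k**2)
c(H) = -2*sqrt(H)
(c(9)*124)*(-22) = (-2*sqrt(9)*124)*(-22) = (-2*3*124)*(-22) = -6*124*(-22) = -744*(-22) = 16368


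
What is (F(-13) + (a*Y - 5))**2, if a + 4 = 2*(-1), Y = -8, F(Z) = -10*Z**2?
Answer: 2712609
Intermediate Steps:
a = -6 (a = -4 + 2*(-1) = -4 - 2 = -6)
(F(-13) + (a*Y - 5))**2 = (-10*(-13)**2 + (-6*(-8) - 5))**2 = (-10*169 + (48 - 5))**2 = (-1690 + 43)**2 = (-1647)**2 = 2712609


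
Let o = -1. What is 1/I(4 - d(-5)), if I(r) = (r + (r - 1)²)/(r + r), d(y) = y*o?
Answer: -⅔ ≈ -0.66667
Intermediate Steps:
d(y) = -y (d(y) = y*(-1) = -y)
I(r) = (r + (-1 + r)²)/(2*r) (I(r) = (r + (-1 + r)²)/((2*r)) = (r + (-1 + r)²)*(1/(2*r)) = (r + (-1 + r)²)/(2*r))
1/I(4 - d(-5)) = 1/(((4 - (-1)*(-5)) + (-1 + (4 - (-1)*(-5)))²)/(2*(4 - (-1)*(-5)))) = 1/(((4 - 1*5) + (-1 + (4 - 1*5))²)/(2*(4 - 1*5))) = 1/(((4 - 5) + (-1 + (4 - 5))²)/(2*(4 - 5))) = 1/((½)*(-1 + (-1 - 1)²)/(-1)) = 1/((½)*(-1)*(-1 + (-2)²)) = 1/((½)*(-1)*(-1 + 4)) = 1/((½)*(-1)*3) = 1/(-3/2) = -⅔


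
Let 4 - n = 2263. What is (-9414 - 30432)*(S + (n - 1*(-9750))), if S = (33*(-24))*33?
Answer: 742928670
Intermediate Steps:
n = -2259 (n = 4 - 1*2263 = 4 - 2263 = -2259)
S = -26136 (S = -792*33 = -26136)
(-9414 - 30432)*(S + (n - 1*(-9750))) = (-9414 - 30432)*(-26136 + (-2259 - 1*(-9750))) = -39846*(-26136 + (-2259 + 9750)) = -39846*(-26136 + 7491) = -39846*(-18645) = 742928670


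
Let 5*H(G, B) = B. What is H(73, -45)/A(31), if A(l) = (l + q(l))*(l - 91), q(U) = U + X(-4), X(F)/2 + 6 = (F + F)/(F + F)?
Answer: 3/1040 ≈ 0.0028846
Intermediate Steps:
X(F) = -10 (X(F) = -12 + 2*((F + F)/(F + F)) = -12 + 2*((2*F)/((2*F))) = -12 + 2*((2*F)*(1/(2*F))) = -12 + 2*1 = -12 + 2 = -10)
H(G, B) = B/5
q(U) = -10 + U (q(U) = U - 10 = -10 + U)
A(l) = (-91 + l)*(-10 + 2*l) (A(l) = (l + (-10 + l))*(l - 91) = (-10 + 2*l)*(-91 + l) = (-91 + l)*(-10 + 2*l))
H(73, -45)/A(31) = ((⅕)*(-45))/(910 - 192*31 + 2*31²) = -9/(910 - 5952 + 2*961) = -9/(910 - 5952 + 1922) = -9/(-3120) = -9*(-1/3120) = 3/1040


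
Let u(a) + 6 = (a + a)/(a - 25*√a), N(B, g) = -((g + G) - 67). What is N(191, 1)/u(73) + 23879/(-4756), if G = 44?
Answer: -217801071/25363748 + 275*√73/5333 ≈ -8.1465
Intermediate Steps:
N(B, g) = 23 - g (N(B, g) = -((g + 44) - 67) = -((44 + g) - 67) = -(-23 + g) = 23 - g)
u(a) = -6 + 2*a/(a - 25*√a) (u(a) = -6 + (a + a)/(a - 25*√a) = -6 + (2*a)/(a - 25*√a) = -6 + 2*a/(a - 25*√a))
N(191, 1)/u(73) + 23879/(-4756) = (23 - 1*1)/((2*(-75*√73 + 2*73)/(-1*73 + 25*√73))) + 23879/(-4756) = (23 - 1)/((2*(-75*√73 + 146)/(-73 + 25*√73))) + 23879*(-1/4756) = 22/((2*(146 - 75*√73)/(-73 + 25*√73))) - 23879/4756 = 22*((-73 + 25*√73)/(2*(146 - 75*√73))) - 23879/4756 = 11*(-73 + 25*√73)/(146 - 75*√73) - 23879/4756 = -23879/4756 + 11*(-73 + 25*√73)/(146 - 75*√73)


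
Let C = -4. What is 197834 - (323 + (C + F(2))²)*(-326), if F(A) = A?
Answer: 304436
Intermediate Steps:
197834 - (323 + (C + F(2))²)*(-326) = 197834 - (323 + (-4 + 2)²)*(-326) = 197834 - (323 + (-2)²)*(-326) = 197834 - (323 + 4)*(-326) = 197834 - 327*(-326) = 197834 - 1*(-106602) = 197834 + 106602 = 304436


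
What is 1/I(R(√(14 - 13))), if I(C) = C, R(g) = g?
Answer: 1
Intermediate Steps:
1/I(R(√(14 - 13))) = 1/(√(14 - 13)) = 1/(√1) = 1/1 = 1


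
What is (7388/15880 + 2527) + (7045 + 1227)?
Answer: 42873877/3970 ≈ 10799.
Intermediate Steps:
(7388/15880 + 2527) + (7045 + 1227) = (7388*(1/15880) + 2527) + 8272 = (1847/3970 + 2527) + 8272 = 10034037/3970 + 8272 = 42873877/3970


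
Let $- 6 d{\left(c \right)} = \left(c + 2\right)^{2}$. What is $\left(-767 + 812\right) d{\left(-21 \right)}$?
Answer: $- \frac{5415}{2} \approx -2707.5$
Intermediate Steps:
$d{\left(c \right)} = - \frac{\left(2 + c\right)^{2}}{6}$ ($d{\left(c \right)} = - \frac{\left(c + 2\right)^{2}}{6} = - \frac{\left(2 + c\right)^{2}}{6}$)
$\left(-767 + 812\right) d{\left(-21 \right)} = \left(-767 + 812\right) \left(- \frac{\left(2 - 21\right)^{2}}{6}\right) = 45 \left(- \frac{\left(-19\right)^{2}}{6}\right) = 45 \left(\left(- \frac{1}{6}\right) 361\right) = 45 \left(- \frac{361}{6}\right) = - \frac{5415}{2}$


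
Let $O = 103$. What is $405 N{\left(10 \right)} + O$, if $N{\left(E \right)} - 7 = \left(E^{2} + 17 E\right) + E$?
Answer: $116338$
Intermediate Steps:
$N{\left(E \right)} = 7 + E^{2} + 18 E$ ($N{\left(E \right)} = 7 + \left(\left(E^{2} + 17 E\right) + E\right) = 7 + \left(E^{2} + 18 E\right) = 7 + E^{2} + 18 E$)
$405 N{\left(10 \right)} + O = 405 \left(7 + 10^{2} + 18 \cdot 10\right) + 103 = 405 \left(7 + 100 + 180\right) + 103 = 405 \cdot 287 + 103 = 116235 + 103 = 116338$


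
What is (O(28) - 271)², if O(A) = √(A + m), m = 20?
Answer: 73489 - 2168*√3 ≈ 69734.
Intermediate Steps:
O(A) = √(20 + A) (O(A) = √(A + 20) = √(20 + A))
(O(28) - 271)² = (√(20 + 28) - 271)² = (√48 - 271)² = (4*√3 - 271)² = (-271 + 4*√3)²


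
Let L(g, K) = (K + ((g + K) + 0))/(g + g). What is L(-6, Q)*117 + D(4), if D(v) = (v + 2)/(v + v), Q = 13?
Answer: -777/4 ≈ -194.25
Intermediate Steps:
D(v) = (2 + v)/(2*v) (D(v) = (2 + v)/((2*v)) = (2 + v)*(1/(2*v)) = (2 + v)/(2*v))
L(g, K) = (g + 2*K)/(2*g) (L(g, K) = (K + ((K + g) + 0))/((2*g)) = (K + (K + g))*(1/(2*g)) = (g + 2*K)*(1/(2*g)) = (g + 2*K)/(2*g))
L(-6, Q)*117 + D(4) = ((13 + (½)*(-6))/(-6))*117 + (½)*(2 + 4)/4 = -(13 - 3)/6*117 + (½)*(¼)*6 = -⅙*10*117 + ¾ = -5/3*117 + ¾ = -195 + ¾ = -777/4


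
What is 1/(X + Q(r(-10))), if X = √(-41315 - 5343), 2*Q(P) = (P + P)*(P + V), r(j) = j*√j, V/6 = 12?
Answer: -I/(√46658 - 720*√10 + 1000*I) ≈ -0.00019058 + 0.00039276*I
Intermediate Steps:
V = 72 (V = 6*12 = 72)
r(j) = j^(3/2)
Q(P) = P*(72 + P) (Q(P) = ((P + P)*(P + 72))/2 = ((2*P)*(72 + P))/2 = (2*P*(72 + P))/2 = P*(72 + P))
X = I*√46658 (X = √(-46658) = I*√46658 ≈ 216.0*I)
1/(X + Q(r(-10))) = 1/(I*√46658 + (-10)^(3/2)*(72 + (-10)^(3/2))) = 1/(I*√46658 + (-10*I*√10)*(72 - 10*I*√10)) = 1/(I*√46658 - 10*I*√10*(72 - 10*I*√10))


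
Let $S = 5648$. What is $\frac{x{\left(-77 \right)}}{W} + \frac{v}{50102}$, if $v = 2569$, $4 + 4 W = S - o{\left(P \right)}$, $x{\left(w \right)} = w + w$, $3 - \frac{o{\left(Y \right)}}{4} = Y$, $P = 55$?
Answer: $- \frac{51393}{951938} \approx -0.053988$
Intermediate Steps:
$o{\left(Y \right)} = 12 - 4 Y$
$x{\left(w \right)} = 2 w$
$W = 1463$ ($W = -1 + \frac{5648 - \left(12 - 220\right)}{4} = -1 + \frac{5648 - -208}{4} = -1 + \frac{5648 + 208}{4} = -1 + \frac{1}{4} \cdot 5856 = -1 + 1464 = 1463$)
$\frac{x{\left(-77 \right)}}{W} + \frac{v}{50102} = \frac{2 \left(-77\right)}{1463} + \frac{2569}{50102} = \left(-154\right) \frac{1}{1463} + 2569 \cdot \frac{1}{50102} = - \frac{2}{19} + \frac{2569}{50102} = - \frac{51393}{951938}$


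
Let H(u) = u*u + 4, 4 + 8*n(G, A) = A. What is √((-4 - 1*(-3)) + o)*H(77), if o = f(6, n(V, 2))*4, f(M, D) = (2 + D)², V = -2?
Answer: 17799*√5/2 ≈ 19900.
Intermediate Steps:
n(G, A) = -½ + A/8
H(u) = 4 + u² (H(u) = u² + 4 = 4 + u²)
o = 49/4 (o = (2 + (-½ + (⅛)*2))²*4 = (2 + (-½ + ¼))²*4 = (2 - ¼)²*4 = (7/4)²*4 = (49/16)*4 = 49/4 ≈ 12.250)
√((-4 - 1*(-3)) + o)*H(77) = √((-4 - 1*(-3)) + 49/4)*(4 + 77²) = √((-4 + 3) + 49/4)*(4 + 5929) = √(-1 + 49/4)*5933 = √(45/4)*5933 = (3*√5/2)*5933 = 17799*√5/2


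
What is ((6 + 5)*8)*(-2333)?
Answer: -205304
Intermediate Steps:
((6 + 5)*8)*(-2333) = (11*8)*(-2333) = 88*(-2333) = -205304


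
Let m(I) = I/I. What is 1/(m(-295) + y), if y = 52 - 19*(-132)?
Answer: 1/2561 ≈ 0.00039047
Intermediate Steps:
m(I) = 1
y = 2560 (y = 52 + 2508 = 2560)
1/(m(-295) + y) = 1/(1 + 2560) = 1/2561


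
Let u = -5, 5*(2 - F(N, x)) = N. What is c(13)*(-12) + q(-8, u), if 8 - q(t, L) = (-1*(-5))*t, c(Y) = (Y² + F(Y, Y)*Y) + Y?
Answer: -10212/5 ≈ -2042.4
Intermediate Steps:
F(N, x) = 2 - N/5
c(Y) = Y + Y² + Y*(2 - Y/5) (c(Y) = (Y² + (2 - Y/5)*Y) + Y = (Y² + Y*(2 - Y/5)) + Y = Y + Y² + Y*(2 - Y/5))
q(t, L) = 8 - 5*t (q(t, L) = 8 - (-1*(-5))*t = 8 - 5*t)
c(13)*(-12) + q(-8, u) = ((⅕)*13*(15 + 4*13))*(-12) + (8 - 5*(-8)) = ((⅕)*13*(15 + 52))*(-12) + (8 + 40) = ((⅕)*13*67)*(-12) + 48 = (871/5)*(-12) + 48 = -10452/5 + 48 = -10212/5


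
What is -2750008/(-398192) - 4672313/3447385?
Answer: 952482333873/171590140990 ≈ 5.5509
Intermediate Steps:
-2750008/(-398192) - 4672313/3447385 = -2750008*(-1/398192) - 4672313*1/3447385 = 343751/49774 - 4672313/3447385 = 952482333873/171590140990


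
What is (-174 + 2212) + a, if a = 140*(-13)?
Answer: 218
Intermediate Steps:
a = -1820
(-174 + 2212) + a = (-174 + 2212) - 1820 = 2038 - 1820 = 218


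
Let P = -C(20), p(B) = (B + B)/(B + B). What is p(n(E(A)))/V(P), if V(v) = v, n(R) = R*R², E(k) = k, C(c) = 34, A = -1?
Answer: -1/34 ≈ -0.029412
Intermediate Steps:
n(R) = R³
p(B) = 1 (p(B) = (2*B)/((2*B)) = (2*B)*(1/(2*B)) = 1)
P = -34 (P = -1*34 = -34)
p(n(E(A)))/V(P) = 1/(-34) = 1*(-1/34) = -1/34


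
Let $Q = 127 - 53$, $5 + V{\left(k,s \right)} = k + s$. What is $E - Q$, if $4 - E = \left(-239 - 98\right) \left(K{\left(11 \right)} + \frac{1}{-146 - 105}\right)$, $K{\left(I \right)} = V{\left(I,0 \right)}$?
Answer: $\frac{489615}{251} \approx 1950.7$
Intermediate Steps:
$V{\left(k,s \right)} = -5 + k + s$ ($V{\left(k,s \right)} = -5 + \left(k + s\right) = -5 + k + s$)
$K{\left(I \right)} = -5 + I$ ($K{\left(I \right)} = -5 + I + 0 = -5 + I$)
$Q = 74$
$E = \frac{508189}{251}$ ($E = 4 - \left(-239 - 98\right) \left(\left(-5 + 11\right) + \frac{1}{-146 - 105}\right) = 4 - - 337 \left(6 + \frac{1}{-251}\right) = 4 - - 337 \left(6 - \frac{1}{251}\right) = 4 - \left(-337\right) \frac{1505}{251} = 4 - - \frac{507185}{251} = 4 + \frac{507185}{251} = \frac{508189}{251} \approx 2024.7$)
$E - Q = \frac{508189}{251} - 74 = \frac{489615}{251}$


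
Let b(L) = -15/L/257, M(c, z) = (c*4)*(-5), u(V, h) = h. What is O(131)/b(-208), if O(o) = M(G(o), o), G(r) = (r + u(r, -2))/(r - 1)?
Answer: -353632/5 ≈ -70726.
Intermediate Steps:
G(r) = (-2 + r)/(-1 + r) (G(r) = (r - 2)/(r - 1) = (-2 + r)/(-1 + r))
M(c, z) = -20*c (M(c, z) = (4*c)*(-5) = -20*c)
b(L) = -15/(257*L) (b(L) = -15/L*(1/257) = -15/(257*L))
O(o) = -20*(-2 + o)/(-1 + o)
O(131)/b(-208) = (20*(2 - 1*131)/(-1 + 131))/((-15/257/(-208))) = (20*(2 - 131)/130)/((-15/257*(-1/208))) = (20*(1/130)*(-129))/(15/53456) = -258/13*53456/15 = -353632/5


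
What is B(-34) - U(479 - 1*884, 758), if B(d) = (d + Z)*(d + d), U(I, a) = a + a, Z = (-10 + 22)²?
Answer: -8996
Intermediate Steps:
Z = 144 (Z = 12² = 144)
U(I, a) = 2*a
B(d) = 2*d*(144 + d) (B(d) = (d + 144)*(d + d) = (144 + d)*(2*d) = 2*d*(144 + d))
B(-34) - U(479 - 1*884, 758) = 2*(-34)*(144 - 34) - 2*758 = 2*(-34)*110 - 1*1516 = -7480 - 1516 = -8996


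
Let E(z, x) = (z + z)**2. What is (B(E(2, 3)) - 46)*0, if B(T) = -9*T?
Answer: 0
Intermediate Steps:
E(z, x) = 4*z**2 (E(z, x) = (2*z)**2 = 4*z**2)
(B(E(2, 3)) - 46)*0 = (-36*2**2 - 46)*0 = (-36*4 - 46)*0 = (-9*16 - 46)*0 = (-144 - 46)*0 = -190*0 = 0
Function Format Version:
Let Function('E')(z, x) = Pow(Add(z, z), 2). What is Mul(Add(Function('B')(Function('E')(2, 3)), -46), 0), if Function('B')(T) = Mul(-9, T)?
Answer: 0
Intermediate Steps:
Function('E')(z, x) = Mul(4, Pow(z, 2)) (Function('E')(z, x) = Pow(Mul(2, z), 2) = Mul(4, Pow(z, 2)))
Mul(Add(Function('B')(Function('E')(2, 3)), -46), 0) = Mul(Add(Mul(-9, Mul(4, Pow(2, 2))), -46), 0) = Mul(Add(Mul(-9, Mul(4, 4)), -46), 0) = Mul(Add(Mul(-9, 16), -46), 0) = Mul(Add(-144, -46), 0) = Mul(-190, 0) = 0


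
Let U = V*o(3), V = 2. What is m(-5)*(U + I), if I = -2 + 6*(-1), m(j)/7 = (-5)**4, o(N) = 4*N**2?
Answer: 280000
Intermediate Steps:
m(j) = 4375 (m(j) = 7*(-5)**4 = 7*625 = 4375)
U = 72 (U = 2*(4*3**2) = 2*(4*9) = 2*36 = 72)
I = -8 (I = -2 - 6 = -8)
m(-5)*(U + I) = 4375*(72 - 8) = 4375*64 = 280000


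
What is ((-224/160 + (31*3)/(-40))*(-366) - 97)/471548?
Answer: 25327/9430960 ≈ 0.0026855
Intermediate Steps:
((-224/160 + (31*3)/(-40))*(-366) - 97)/471548 = ((-224*1/160 + 93*(-1/40))*(-366) - 97)*(1/471548) = ((-7/5 - 93/40)*(-366) - 97)*(1/471548) = (-149/40*(-366) - 97)*(1/471548) = (27267/20 - 97)*(1/471548) = (25327/20)*(1/471548) = 25327/9430960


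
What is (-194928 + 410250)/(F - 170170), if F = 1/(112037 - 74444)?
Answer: -8094599946/6397200809 ≈ -1.2653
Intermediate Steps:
F = 1/37593 ≈ 2.6601e-5
(-194928 + 410250)/(F - 170170) = (-194928 + 410250)/(1/37593 - 170170) = 215322/(-6397200809/37593) = 215322*(-37593/6397200809) = -8094599946/6397200809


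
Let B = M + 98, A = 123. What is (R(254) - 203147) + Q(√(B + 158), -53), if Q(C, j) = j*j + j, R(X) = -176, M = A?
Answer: -200567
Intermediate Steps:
M = 123
B = 221 (B = 123 + 98 = 221)
Q(C, j) = j + j² (Q(C, j) = j² + j = j + j²)
(R(254) - 203147) + Q(√(B + 158), -53) = (-176 - 203147) - 53*(1 - 53) = -203323 - 53*(-52) = -203323 + 2756 = -200567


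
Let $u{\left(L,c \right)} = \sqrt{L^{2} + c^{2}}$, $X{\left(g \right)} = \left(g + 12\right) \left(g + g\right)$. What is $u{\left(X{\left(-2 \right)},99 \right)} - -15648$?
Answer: $15648 + \sqrt{11401} \approx 15755.0$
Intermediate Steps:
$X{\left(g \right)} = 2 g \left(12 + g\right)$ ($X{\left(g \right)} = \left(12 + g\right) 2 g = 2 g \left(12 + g\right)$)
$u{\left(X{\left(-2 \right)},99 \right)} - -15648 = \sqrt{\left(2 \left(-2\right) \left(12 - 2\right)\right)^{2} + 99^{2}} - -15648 = \sqrt{\left(2 \left(-2\right) 10\right)^{2} + 9801} + 15648 = \sqrt{\left(-40\right)^{2} + 9801} + 15648 = \sqrt{1600 + 9801} + 15648 = \sqrt{11401} + 15648 = 15648 + \sqrt{11401}$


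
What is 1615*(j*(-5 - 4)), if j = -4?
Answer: 58140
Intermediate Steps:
1615*(j*(-5 - 4)) = 1615*(-4*(-5 - 4)) = 1615*(-4*(-9)) = 1615*36 = 58140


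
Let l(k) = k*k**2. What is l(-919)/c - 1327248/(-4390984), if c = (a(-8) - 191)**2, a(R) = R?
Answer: -32769389584577/1671993821 ≈ -19599.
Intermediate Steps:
l(k) = k**3
c = 39601 (c = (-8 - 191)**2 = (-199)**2 = 39601)
l(-919)/c - 1327248/(-4390984) = (-919)**3/39601 - 1327248/(-4390984) = -776151559*1/39601 - 1327248*(-1/4390984) = -776151559/39601 + 12762/42221 = -32769389584577/1671993821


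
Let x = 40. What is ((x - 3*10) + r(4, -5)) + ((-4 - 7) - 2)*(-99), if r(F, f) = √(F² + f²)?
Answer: 1297 + √41 ≈ 1303.4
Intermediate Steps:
((x - 3*10) + r(4, -5)) + ((-4 - 7) - 2)*(-99) = ((40 - 3*10) + √(4² + (-5)²)) + ((-4 - 7) - 2)*(-99) = ((40 - 30) + √(16 + 25)) + (-11 - 2)*(-99) = (10 + √41) - 13*(-99) = (10 + √41) + 1287 = 1297 + √41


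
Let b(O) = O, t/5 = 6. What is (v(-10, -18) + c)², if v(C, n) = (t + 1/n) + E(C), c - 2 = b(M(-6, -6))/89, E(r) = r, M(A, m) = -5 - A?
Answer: 1237139929/2566404 ≈ 482.05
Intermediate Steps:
t = 30 (t = 5*6 = 30)
c = 179/89 (c = 2 + (-5 - 1*(-6))/89 = 2 + (-5 + 6)*(1/89) = 2 + 1*(1/89) = 2 + 1/89 = 179/89 ≈ 2.0112)
v(C, n) = 30 + C + 1/n (v(C, n) = (30 + 1/n) + C = 30 + C + 1/n)
(v(-10, -18) + c)² = ((30 - 10 + 1/(-18)) + 179/89)² = ((30 - 10 - 1/18) + 179/89)² = (359/18 + 179/89)² = (35173/1602)² = 1237139929/2566404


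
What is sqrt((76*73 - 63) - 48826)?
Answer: I*sqrt(43341) ≈ 208.19*I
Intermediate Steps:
sqrt((76*73 - 63) - 48826) = sqrt((5548 - 63) - 48826) = sqrt(5485 - 48826) = sqrt(-43341) = I*sqrt(43341)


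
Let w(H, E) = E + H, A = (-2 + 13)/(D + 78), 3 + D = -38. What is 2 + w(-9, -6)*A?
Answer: -91/37 ≈ -2.4595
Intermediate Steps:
D = -41 (D = -3 - 38 = -41)
A = 11/37 (A = (-2 + 13)/(-41 + 78) = 11/37 ≈ 0.29730)
2 + w(-9, -6)*A = 2 + (-6 - 9)*(11/37) = 2 - 15*11/37 = 2 - 165/37 = -91/37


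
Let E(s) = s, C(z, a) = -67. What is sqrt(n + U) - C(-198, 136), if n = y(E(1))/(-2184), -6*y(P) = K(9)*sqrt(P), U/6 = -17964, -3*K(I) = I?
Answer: 67 + I*sqrt(128528540049)/1092 ≈ 67.0 + 328.3*I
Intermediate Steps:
K(I) = -I/3
U = -107784 (U = 6*(-17964) = -107784)
y(P) = sqrt(P)/2 (y(P) = -(-1/3*9)*sqrt(P)/6 = -(-1)*sqrt(P)/2 = sqrt(P)/2)
n = -1/4368 (n = (sqrt(1)/2)/(-2184) = ((1/2)*1)*(-1/2184) = (1/2)*(-1/2184) = -1/4368 ≈ -0.00022894)
sqrt(n + U) - C(-198, 136) = sqrt(-1/4368 - 107784) - 1*(-67) = sqrt(-470800513/4368) + 67 = I*sqrt(128528540049)/1092 + 67 = 67 + I*sqrt(128528540049)/1092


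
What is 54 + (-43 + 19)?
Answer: 30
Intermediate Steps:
54 + (-43 + 19) = 54 - 24 = 30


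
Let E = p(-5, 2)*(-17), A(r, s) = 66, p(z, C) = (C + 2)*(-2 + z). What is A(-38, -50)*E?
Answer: 31416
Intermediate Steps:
p(z, C) = (-2 + z)*(2 + C) (p(z, C) = (2 + C)*(-2 + z) = (-2 + z)*(2 + C))
E = 476 (E = (-4 - 2*2 + 2*(-5) + 2*(-5))*(-17) = (-4 - 4 - 10 - 10)*(-17) = -28*(-17) = 476)
A(-38, -50)*E = 66*476 = 31416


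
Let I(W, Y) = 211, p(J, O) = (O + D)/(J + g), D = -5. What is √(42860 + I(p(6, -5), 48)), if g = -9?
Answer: 7*√879 ≈ 207.54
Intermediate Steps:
p(J, O) = (-5 + O)/(-9 + J) (p(J, O) = (O - 5)/(J - 9) = (-5 + O)/(-9 + J))
√(42860 + I(p(6, -5), 48)) = √(42860 + 211) = √43071 = 7*√879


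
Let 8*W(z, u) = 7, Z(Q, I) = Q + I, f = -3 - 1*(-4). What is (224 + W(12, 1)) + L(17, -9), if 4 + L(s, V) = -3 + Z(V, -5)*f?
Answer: 1631/8 ≈ 203.88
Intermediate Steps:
f = 1 (f = -3 + 4 = 1)
Z(Q, I) = I + Q
W(z, u) = 7/8 (W(z, u) = (⅛)*7 = 7/8)
L(s, V) = -12 + V (L(s, V) = -4 + (-3 + (-5 + V)*1) = -4 + (-3 + (-5 + V)) = -4 + (-8 + V) = -12 + V)
(224 + W(12, 1)) + L(17, -9) = (224 + 7/8) + (-12 - 9) = 1799/8 - 21 = 1631/8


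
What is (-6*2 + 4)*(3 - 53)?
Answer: 400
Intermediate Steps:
(-6*2 + 4)*(3 - 53) = (-12 + 4)*(-50) = -8*(-50) = 400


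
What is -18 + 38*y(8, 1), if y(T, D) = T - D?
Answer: 248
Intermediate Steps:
-18 + 38*y(8, 1) = -18 + 38*(8 - 1*1) = -18 + 38*(8 - 1) = -18 + 38*7 = -18 + 266 = 248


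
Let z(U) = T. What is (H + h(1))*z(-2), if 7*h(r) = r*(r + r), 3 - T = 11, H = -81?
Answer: 4520/7 ≈ 645.71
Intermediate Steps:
T = -8 (T = 3 - 1*11 = 3 - 11 = -8)
z(U) = -8
h(r) = 2*r²/7 (h(r) = (r*(r + r))/7 = (r*(2*r))/7 = (2*r²)/7 = 2*r²/7)
(H + h(1))*z(-2) = (-81 + (2/7)*1²)*(-8) = (-81 + (2/7)*1)*(-8) = (-81 + 2/7)*(-8) = -565/7*(-8) = 4520/7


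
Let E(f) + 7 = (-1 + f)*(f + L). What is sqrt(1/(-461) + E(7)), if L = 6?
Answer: sqrt(15088530)/461 ≈ 8.4260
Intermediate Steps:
E(f) = -7 + (-1 + f)*(6 + f) (E(f) = -7 + (-1 + f)*(f + 6) = -7 + (-1 + f)*(6 + f))
sqrt(1/(-461) + E(7)) = sqrt(1/(-461) + (-13 + 7**2 + 5*7)) = sqrt(-1/461 + (-13 + 49 + 35)) = sqrt(-1/461 + 71) = sqrt(32730/461) = sqrt(15088530)/461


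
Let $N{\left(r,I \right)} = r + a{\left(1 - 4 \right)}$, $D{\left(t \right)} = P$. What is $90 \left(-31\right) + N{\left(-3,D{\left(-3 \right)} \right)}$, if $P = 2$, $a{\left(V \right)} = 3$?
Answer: $-2790$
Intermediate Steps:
$D{\left(t \right)} = 2$
$N{\left(r,I \right)} = 3 + r$ ($N{\left(r,I \right)} = r + 3 = 3 + r$)
$90 \left(-31\right) + N{\left(-3,D{\left(-3 \right)} \right)} = 90 \left(-31\right) + \left(3 - 3\right) = -2790 + 0 = -2790$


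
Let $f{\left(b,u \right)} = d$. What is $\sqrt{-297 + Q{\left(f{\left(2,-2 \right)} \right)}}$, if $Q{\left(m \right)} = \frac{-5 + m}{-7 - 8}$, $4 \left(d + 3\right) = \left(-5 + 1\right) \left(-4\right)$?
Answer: $\frac{i \sqrt{66765}}{15} \approx 17.226 i$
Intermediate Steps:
$d = 1$ ($d = -3 + \frac{\left(-5 + 1\right) \left(-4\right)}{4} = -3 + \frac{\left(-4\right) \left(-4\right)}{4} = -3 + \frac{1}{4} \cdot 16 = -3 + 4 = 1$)
$f{\left(b,u \right)} = 1$
$Q{\left(m \right)} = \frac{1}{3} - \frac{m}{15}$ ($Q{\left(m \right)} = \frac{-5 + m}{-15} = \left(-5 + m\right) \left(- \frac{1}{15}\right) = \frac{1}{3} - \frac{m}{15}$)
$\sqrt{-297 + Q{\left(f{\left(2,-2 \right)} \right)}} = \sqrt{-297 + \left(\frac{1}{3} - \frac{1}{15}\right)} = \sqrt{-297 + \frac{4}{15}} = \sqrt{- \frac{4451}{15}} = \frac{i \sqrt{66765}}{15}$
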